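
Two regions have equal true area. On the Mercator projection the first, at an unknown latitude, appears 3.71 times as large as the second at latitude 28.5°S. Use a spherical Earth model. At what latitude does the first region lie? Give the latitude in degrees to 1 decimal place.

For equal true areas on Mercator, apparent areas scale as sec²φ, so the ratio is cos²φ₂ / cos²φ₁.
cos²φ₂ / cos²φ₁ = 3.71  ⇒  cos φ₁ = cos 28.5° / √3.71 = 0.8788/1.926 = 0.4563.
φ₁ = arccos(0.4563) ≈ 62.9°.

62.9°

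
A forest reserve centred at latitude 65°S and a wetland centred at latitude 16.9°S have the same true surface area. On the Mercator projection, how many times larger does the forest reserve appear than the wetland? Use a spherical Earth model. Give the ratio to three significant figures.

5.13

Mercator areal scale is sec²φ.
At 65°: sec²(65°) = 1/0.4226² = 5.599.
At 16.9°: sec²(16.9°) = 1/0.9568² = 1.092.
Ratio = 5.599/1.092 = cos²(16.9°)/cos²(65°) ≈ 5.13.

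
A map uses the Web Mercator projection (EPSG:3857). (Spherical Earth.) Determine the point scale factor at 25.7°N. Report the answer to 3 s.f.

1.11

The Mercator projection is conformal; its linear scale factor is the same in every direction and equals sec φ = 1/cos φ.
k = 1/cos 25.7° = 1/0.9011 = 1.110.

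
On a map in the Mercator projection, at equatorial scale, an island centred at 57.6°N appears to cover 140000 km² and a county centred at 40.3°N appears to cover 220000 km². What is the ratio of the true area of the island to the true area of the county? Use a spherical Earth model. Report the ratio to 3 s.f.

Since Mercator area scale is 1/cos²φ, the true area equals the apparent area multiplied by cos²φ.
True area of island: 140000 × cos²(57.6°) = 140000 × 0.2871 = 40200 km².
True area of county: 220000 × cos²(40.3°) = 220000 × 0.5817 = 128000 km².
Ratio = 40200 / 128000 ≈ 0.314.

0.314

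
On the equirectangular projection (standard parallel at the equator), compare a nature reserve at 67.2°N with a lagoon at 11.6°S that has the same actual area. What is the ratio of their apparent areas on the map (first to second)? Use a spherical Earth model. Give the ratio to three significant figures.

Plate carrée maps x = Rλ, y = Rφ. The meridian scale is h = 1 and the parallel scale is k = 1/cos φ = sec φ.
Areal scale at 67.2°: h·k = 1.000 × 2.581 = 2.581.
Areal scale at 11.6°: h·k = 1.000 × 1.021 = 1.021.
Ratio = 2.581/1.021 ≈ 2.53.

2.53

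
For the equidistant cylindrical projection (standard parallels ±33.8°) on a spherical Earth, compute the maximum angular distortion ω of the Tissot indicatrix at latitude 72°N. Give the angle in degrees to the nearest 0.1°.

54.5°

In the equirectangular projection with standard parallel φ₀ = 33.8° (x = Rλ cos φ₀, y = Rφ), meridians are true-scale (h = 1) and the parallel scale is k = cos φ₀ / cos φ.
At 72°: h = 1.000, k = 2.689; principal scales a = 2.689, b = 1.000.
sin(ω/2) = (a − b)/(a + b) = 1.689/3.689 = 0.4579, so ω = 2 arcsin(0.4579) ≈ 54.5°.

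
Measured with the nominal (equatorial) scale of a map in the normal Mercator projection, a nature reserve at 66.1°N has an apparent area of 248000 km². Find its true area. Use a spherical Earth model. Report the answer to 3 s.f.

The Mercator projection is conformal; its linear scale factor is the same in every direction and equals sec φ = 1/cos φ.
Areal scale = k² = sec²φ = 1/cos²(66.1°) = 1/0.4051² = 6.092.
True area = apparent / (areal scale) = 248000 / 6.092 ≈ 40700 km².

40700 km²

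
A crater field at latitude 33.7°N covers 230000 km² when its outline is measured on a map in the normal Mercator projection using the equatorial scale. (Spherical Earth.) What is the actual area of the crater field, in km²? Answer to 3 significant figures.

159000 km²

For Mercator, h = k = sec φ (a conformal cylindrical projection has a single point scale, 1/cos φ).
Areal scale = k² = sec²φ = 1/cos²(33.7°) = 1/0.8320² = 1.445.
True area = apparent / (areal scale) = 230000 / 1.445 ≈ 159000 km².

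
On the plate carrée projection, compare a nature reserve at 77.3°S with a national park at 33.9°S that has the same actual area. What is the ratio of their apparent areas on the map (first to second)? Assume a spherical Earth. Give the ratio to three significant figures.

3.78

For the equirectangular projection with φ₀ = 0 (plate carrée), h = 1 along meridians and k = sec φ along parallels.
Areal scale at 77.3°: h·k = 1.000 × 4.549 = 4.549.
Areal scale at 33.9°: h·k = 1.000 × 1.205 = 1.205.
Ratio = 4.549/1.205 ≈ 3.78.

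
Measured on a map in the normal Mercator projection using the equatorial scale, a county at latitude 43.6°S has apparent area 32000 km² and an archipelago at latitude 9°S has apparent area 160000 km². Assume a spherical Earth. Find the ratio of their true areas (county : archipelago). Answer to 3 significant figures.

0.108

On Mercator the areal scale is sec²φ, so true area = apparent × cos²φ.
True area of county: 32000 × cos²(43.6°) = 32000 × 0.5244 = 16780 km².
True area of archipelago: 160000 × cos²(9°) = 160000 × 0.9755 = 156100 km².
Ratio = 16780 / 156100 ≈ 0.108.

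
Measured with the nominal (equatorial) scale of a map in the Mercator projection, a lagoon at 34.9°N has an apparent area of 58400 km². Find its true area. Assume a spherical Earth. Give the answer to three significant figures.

39300 km²

Mercator is conformal, so the point scale is isotropic: h = k = sec φ = 1/cos φ.
Areal scale = k² = sec²φ = 1/cos²(34.9°) = 1/0.8202² = 1.487.
True area = apparent / (areal scale) = 58400 / 1.487 ≈ 39300 km².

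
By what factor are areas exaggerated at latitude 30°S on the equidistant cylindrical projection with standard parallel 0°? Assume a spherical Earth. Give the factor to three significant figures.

In the plate carrée (x = Rλ, y = Rφ), meridians are true-scale (h = 1) and parallels are stretched by k = sec φ.
Areal scale = h·k = 1 × sec φ; at 30°, h = 1.000, k = 1.155, so h·k = 1.155.

1.15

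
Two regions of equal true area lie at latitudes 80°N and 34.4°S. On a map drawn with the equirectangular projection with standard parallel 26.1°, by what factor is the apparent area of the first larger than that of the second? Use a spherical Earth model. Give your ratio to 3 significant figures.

4.75

The equidistant cylindrical projection with φ₀ = 26.1° has h = 1 (meridians true) and k = cos φ₀ / cos φ along parallels.
Areal scale at 80°: h·k = 1.000 × 5.172 = 5.172.
Areal scale at 34.4°: h·k = 1.000 × 1.088 = 1.088.
Ratio = 5.172/1.088 ≈ 4.75.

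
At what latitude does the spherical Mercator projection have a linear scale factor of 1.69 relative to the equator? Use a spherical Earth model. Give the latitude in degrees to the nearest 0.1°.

Mercator scale is k = sec φ = 1/cos φ.
1/cos φ = 1.69  ⇒  cos φ = 0.5917  ⇒  φ = arccos(0.5917) ≈ 53.7°.

53.7°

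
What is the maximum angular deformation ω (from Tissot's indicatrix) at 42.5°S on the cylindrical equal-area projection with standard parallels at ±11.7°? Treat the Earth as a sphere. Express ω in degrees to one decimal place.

32.1°

A cylindrical equal-area projection with standard parallel φ₀ has meridian scale h = cos φ / cos φ₀ and parallel scale k = cos φ₀ / cos φ (so areas are preserved, h·k = 1).
At 42.5°: h = 0.7529, k = 1.328; principal scales a = 1.328, b = 0.7529.
sin(ω/2) = (a − b)/(a + b) = 0.5752/2.081 = 0.2764, so ω = 2 arcsin(0.2764) ≈ 32.1°.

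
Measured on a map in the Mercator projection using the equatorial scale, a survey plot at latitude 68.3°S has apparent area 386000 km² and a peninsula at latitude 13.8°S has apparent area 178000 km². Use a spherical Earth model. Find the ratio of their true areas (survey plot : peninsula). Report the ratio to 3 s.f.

0.314

Since Mercator area scale is 1/cos²φ, the true area equals the apparent area multiplied by cos²φ.
True area of survey plot: 386000 × cos²(68.3°) = 386000 × 0.1367 = 52770 km².
True area of peninsula: 178000 × cos²(13.8°) = 178000 × 0.9431 = 167900 km².
Ratio = 52770 / 167900 ≈ 0.314.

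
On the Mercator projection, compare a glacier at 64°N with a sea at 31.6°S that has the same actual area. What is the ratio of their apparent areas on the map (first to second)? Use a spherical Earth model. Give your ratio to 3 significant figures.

Mercator is conformal with k = sec φ, so areal scale = k² = sec²φ.
At 64°: sec²(64°) = 1/0.4384² = 5.204.
At 31.6°: sec²(31.6°) = 1/0.8517² = 1.378.
Ratio = 5.204/1.378 = cos²(31.6°)/cos²(64°) ≈ 3.77.

3.77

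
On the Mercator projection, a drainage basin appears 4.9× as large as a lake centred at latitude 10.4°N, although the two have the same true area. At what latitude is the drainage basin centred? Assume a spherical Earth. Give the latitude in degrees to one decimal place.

63.6°

On Mercator, (apparent₁)/(apparent₂) = sec²φ₁ / sec²φ₂ when true areas are equal.
cos²φ₂ / cos²φ₁ = 4.9  ⇒  cos φ₁ = cos 10.4° / √4.9 = 0.9836/2.214 = 0.4443.
φ₁ = arccos(0.4443) ≈ 63.6°.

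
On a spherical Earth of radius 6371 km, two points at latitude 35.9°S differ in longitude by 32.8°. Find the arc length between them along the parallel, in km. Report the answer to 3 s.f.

2950 km

Arc length along a parallel = R cos φ · Δλ (with Δλ in radians).
= 6371 × cos 35.9° × (32.8° × π/180) = 6371 × 0.8100 × 0.5725 ≈ 2950 km.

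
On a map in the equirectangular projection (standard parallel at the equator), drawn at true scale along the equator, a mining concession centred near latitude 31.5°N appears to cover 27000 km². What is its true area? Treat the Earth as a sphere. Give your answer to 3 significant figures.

23000 km²

In the plate carrée (x = Rλ, y = Rφ), meridians are true-scale (h = 1) and parallels are stretched by k = sec φ.
Areal scale = h·k = 1 × sec φ; at 31.5°, h = 1.000, k = 1.173, so h·k = 1.173.
True area = apparent / (areal scale) = 27000 / 1.173 ≈ 23000 km².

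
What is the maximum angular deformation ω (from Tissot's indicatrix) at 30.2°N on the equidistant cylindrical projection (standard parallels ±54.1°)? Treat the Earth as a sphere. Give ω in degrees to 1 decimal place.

22.1°

With standard parallel φ₀ = 54.1°, the equirectangular projection gives x = Rλ cos φ₀, y = Rφ, so h = 1 and k = cos 54.1° / cos φ.
At 30.2°: h = 1.000, k = 0.6785; principal scales a = 1.000, b = 0.6785.
sin(ω/2) = (a − b)/(a + b) = 0.3215/1.678 = 0.1916, so ω = 2 arcsin(0.1916) ≈ 22.1°.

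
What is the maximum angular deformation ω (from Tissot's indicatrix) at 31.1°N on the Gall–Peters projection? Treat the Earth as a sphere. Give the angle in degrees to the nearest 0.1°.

The Gall–Peters projection is cylindrical equal-area with φ₀ = 45°. For cylindrical equal-area with standard parallel φ₀, h = cos φ / cos φ₀ and k = cos φ₀ / cos φ, so h·k = 1.
At 31.1°: h = 1.211, k = 0.8258; principal scales a = 1.211, b = 0.8258.
sin(ω/2) = (a − b)/(a + b) = 0.3851/2.037 = 0.1891, so ω = 2 arcsin(0.1891) ≈ 21.8°.

21.8°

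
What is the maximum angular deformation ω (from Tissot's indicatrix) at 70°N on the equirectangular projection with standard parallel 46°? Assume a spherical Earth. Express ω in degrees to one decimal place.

39.8°

In the equirectangular projection with standard parallel φ₀ = 46° (x = Rλ cos φ₀, y = Rφ), meridians are true-scale (h = 1) and the parallel scale is k = cos φ₀ / cos φ.
At 70°: h = 1.000, k = 2.031; principal scales a = 2.031, b = 1.000.
sin(ω/2) = (a − b)/(a + b) = 1.031/3.031 = 0.3402, so ω = 2 arcsin(0.3402) ≈ 39.8°.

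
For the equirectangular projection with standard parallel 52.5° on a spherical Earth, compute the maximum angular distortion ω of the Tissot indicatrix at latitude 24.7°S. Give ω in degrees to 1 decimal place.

22.8°

The equidistant cylindrical projection with φ₀ = 52.5° has h = 1 (meridians true) and k = cos φ₀ / cos φ along parallels.
At 24.7°: h = 1.000, k = 0.6701; principal scales a = 1.000, b = 0.6701.
sin(ω/2) = (a − b)/(a + b) = 0.3299/1.670 = 0.1976, so ω = 2 arcsin(0.1976) ≈ 22.8°.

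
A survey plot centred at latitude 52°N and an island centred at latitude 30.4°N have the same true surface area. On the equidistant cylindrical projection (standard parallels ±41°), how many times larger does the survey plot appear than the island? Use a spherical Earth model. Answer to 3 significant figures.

1.40

With standard parallel φ₀ = 41°, the equirectangular projection gives x = Rλ cos φ₀, y = Rφ, so h = 1 and k = cos 41° / cos φ.
Areal scale at 52°: h·k = 1.000 × 1.226 = 1.226.
Areal scale at 30.4°: h·k = 1.000 × 0.8750 = 0.8750.
Ratio = 1.226/0.8750 ≈ 1.40.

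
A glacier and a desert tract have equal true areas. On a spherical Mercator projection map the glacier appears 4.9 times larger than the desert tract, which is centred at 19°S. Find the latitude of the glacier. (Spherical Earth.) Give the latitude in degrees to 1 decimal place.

On Mercator, (apparent₁)/(apparent₂) = sec²φ₁ / sec²φ₂ when true areas are equal.
cos²φ₂ / cos²φ₁ = 4.9  ⇒  cos φ₁ = cos 19° / √4.9 = 0.9455/2.214 = 0.4271.
φ₁ = arccos(0.4271) ≈ 64.7°.

64.7°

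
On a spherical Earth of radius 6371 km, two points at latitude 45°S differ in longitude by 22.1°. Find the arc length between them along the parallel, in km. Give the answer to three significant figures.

Arc length along a parallel = R cos φ · Δλ (with Δλ in radians).
= 6371 × cos 45° × (22.1° × π/180) = 6371 × 0.7071 × 0.3857 ≈ 1740 km.

1740 km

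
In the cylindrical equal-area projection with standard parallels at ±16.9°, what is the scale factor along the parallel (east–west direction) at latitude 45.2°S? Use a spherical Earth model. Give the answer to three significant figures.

For cylindrical equal-area with standard parallel φ₀, h = cos φ / cos φ₀ and k = cos φ₀ / cos φ, so h·k = 1.
k = cos 16.9° / cos 45.2° = 0.9568/0.7046 = 1.358.

1.36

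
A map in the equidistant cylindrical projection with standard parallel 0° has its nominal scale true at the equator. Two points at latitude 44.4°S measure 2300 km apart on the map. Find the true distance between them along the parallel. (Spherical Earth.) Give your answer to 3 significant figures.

Plate carrée maps x = Rλ, y = Rφ. The meridian scale is h = 1 and the parallel scale is k = 1/cos φ = sec φ.
Along the parallel at 44.4°, map distances are exaggerated by k = sec 44.4° = 1.400.
True distance = 2300 / 1.400 = 2300 × cos 44.4° ≈ 1640 km.

1640 km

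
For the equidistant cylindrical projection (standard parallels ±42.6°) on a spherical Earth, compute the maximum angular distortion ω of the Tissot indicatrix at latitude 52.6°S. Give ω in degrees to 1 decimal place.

With standard parallel φ₀ = 42.6°, the equirectangular projection gives x = Rλ cos φ₀, y = Rφ, so h = 1 and k = cos 42.6° / cos φ.
At 52.6°: h = 1.000, k = 1.212; principal scales a = 1.212, b = 1.000.
sin(ω/2) = (a − b)/(a + b) = 0.2119/2.212 = 0.09581, so ω = 2 arcsin(0.09581) ≈ 11.0°.

11.0°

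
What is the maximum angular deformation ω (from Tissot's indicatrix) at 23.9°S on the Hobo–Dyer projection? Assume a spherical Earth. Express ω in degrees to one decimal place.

16.2°

Hobo–Dyer is a cylindrical equal-area projection with standard parallels at ±37.5°. A cylindrical equal-area projection with standard parallel φ₀ has meridian scale h = cos φ / cos φ₀ and parallel scale k = cos φ₀ / cos φ (so areas are preserved, h·k = 1).
At 23.9°: h = 1.152, k = 0.8678; principal scales a = 1.152, b = 0.8678.
sin(ω/2) = (a − b)/(a + b) = 0.2846/2.020 = 0.1409, so ω = 2 arcsin(0.1409) ≈ 16.2°.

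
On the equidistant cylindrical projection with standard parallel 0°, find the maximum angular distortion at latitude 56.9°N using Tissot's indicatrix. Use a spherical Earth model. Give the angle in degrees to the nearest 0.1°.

For the equirectangular projection with φ₀ = 0 (plate carrée), h = 1 along meridians and k = sec φ along parallels.
At 56.9°: h = 1.000, k = 1.831; principal scales a = 1.831, b = 1.000.
sin(ω/2) = (a − b)/(a + b) = 0.8312/2.831 = 0.2936, so ω = 2 arcsin(0.2936) ≈ 34.1°.

34.1°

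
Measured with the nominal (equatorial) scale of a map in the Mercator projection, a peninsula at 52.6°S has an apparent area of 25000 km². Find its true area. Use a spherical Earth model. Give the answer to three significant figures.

For Mercator, h = k = sec φ (a conformal cylindrical projection has a single point scale, 1/cos φ).
Areal scale = k² = sec²φ = 1/cos²(52.6°) = 1/0.6074² = 2.711.
True area = apparent / (areal scale) = 25000 / 2.711 ≈ 9220 km².

9220 km²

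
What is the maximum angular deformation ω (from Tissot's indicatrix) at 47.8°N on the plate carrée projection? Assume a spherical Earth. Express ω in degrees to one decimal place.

Plate carrée maps x = Rλ, y = Rφ. The meridian scale is h = 1 and the parallel scale is k = 1/cos φ = sec φ.
At 47.8°: h = 1.000, k = 1.489; principal scales a = 1.489, b = 1.000.
sin(ω/2) = (a − b)/(a + b) = 0.4887/2.489 = 0.1964, so ω = 2 arcsin(0.1964) ≈ 22.6°.

22.6°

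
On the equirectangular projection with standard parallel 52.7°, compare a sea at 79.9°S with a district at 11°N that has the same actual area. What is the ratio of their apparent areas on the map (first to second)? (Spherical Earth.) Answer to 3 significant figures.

With standard parallel φ₀ = 52.7°, the equirectangular projection gives x = Rλ cos φ₀, y = Rφ, so h = 1 and k = cos 52.7° / cos φ.
Areal scale at 79.9°: h·k = 1.000 × 3.456 = 3.456.
Areal scale at 11°: h·k = 1.000 × 0.6173 = 0.6173.
Ratio = 3.456/0.6173 ≈ 5.60.

5.60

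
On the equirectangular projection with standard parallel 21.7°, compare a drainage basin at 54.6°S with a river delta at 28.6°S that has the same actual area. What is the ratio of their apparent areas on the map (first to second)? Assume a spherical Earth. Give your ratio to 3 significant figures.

1.52

The equidistant cylindrical projection with φ₀ = 21.7° has h = 1 (meridians true) and k = cos φ₀ / cos φ along parallels.
Areal scale at 54.6°: h·k = 1.000 × 1.604 = 1.604.
Areal scale at 28.6°: h·k = 1.000 × 1.058 = 1.058.
Ratio = 1.604/1.058 ≈ 1.52.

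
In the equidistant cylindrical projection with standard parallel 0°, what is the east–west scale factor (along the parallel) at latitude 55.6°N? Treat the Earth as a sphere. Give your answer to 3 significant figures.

In the plate carrée (x = Rλ, y = Rφ), meridians are true-scale (h = 1) and parallels are stretched by k = sec φ.
k = 1/cos 55.6° = 1/0.5650 = 1.770.

1.77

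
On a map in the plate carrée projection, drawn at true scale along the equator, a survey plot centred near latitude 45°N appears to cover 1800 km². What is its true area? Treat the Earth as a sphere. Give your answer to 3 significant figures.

1270 km²

For the equirectangular projection with φ₀ = 0 (plate carrée), h = 1 along meridians and k = sec φ along parallels.
Areal scale = h·k = 1 × sec φ; at 45°, h = 1.000, k = 1.414, so h·k = 1.414.
True area = apparent / (areal scale) = 1800 / 1.414 ≈ 1270 km².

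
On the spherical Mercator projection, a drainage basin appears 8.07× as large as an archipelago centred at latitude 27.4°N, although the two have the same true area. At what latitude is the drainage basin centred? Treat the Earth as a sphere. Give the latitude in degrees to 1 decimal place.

For equal true areas on Mercator, apparent areas scale as sec²φ, so the ratio is cos²φ₂ / cos²φ₁.
cos²φ₂ / cos²φ₁ = 8.07  ⇒  cos φ₁ = cos 27.4° / √8.07 = 0.8878/2.841 = 0.3125.
φ₁ = arccos(0.3125) ≈ 71.8°.

71.8°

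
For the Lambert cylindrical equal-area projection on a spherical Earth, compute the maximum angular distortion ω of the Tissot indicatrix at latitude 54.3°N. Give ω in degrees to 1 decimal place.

The Lambert cylindrical equal-area projection is the cylindrical equal-area projection with its standard parallel at the equator (φ₀ = 0). A cylindrical equal-area projection with standard parallel φ₀ has meridian scale h = cos φ / cos φ₀ and parallel scale k = cos φ₀ / cos φ (so areas are preserved, h·k = 1).
At 54.3°: h = 0.5835, k = 1.714; principal scales a = 1.714, b = 0.5835.
sin(ω/2) = (a − b)/(a + b) = 1.130/2.297 = 0.4920, so ω = 2 arcsin(0.4920) ≈ 58.9°.

58.9°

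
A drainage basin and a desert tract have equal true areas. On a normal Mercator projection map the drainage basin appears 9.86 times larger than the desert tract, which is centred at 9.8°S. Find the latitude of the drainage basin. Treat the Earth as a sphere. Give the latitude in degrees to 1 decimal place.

71.7°

For equal true areas on Mercator, apparent areas scale as sec²φ, so the ratio is cos²φ₂ / cos²φ₁.
cos²φ₂ / cos²φ₁ = 9.86  ⇒  cos φ₁ = cos 9.8° / √9.86 = 0.9854/3.140 = 0.3138.
φ₁ = arccos(0.3138) ≈ 71.7°.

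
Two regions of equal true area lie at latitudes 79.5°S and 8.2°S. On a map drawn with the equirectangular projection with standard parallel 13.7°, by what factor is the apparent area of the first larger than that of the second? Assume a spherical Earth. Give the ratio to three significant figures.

5.43

With standard parallel φ₀ = 13.7°, the equirectangular projection gives x = Rλ cos φ₀, y = Rφ, so h = 1 and k = cos 13.7° / cos φ.
Areal scale at 79.5°: h·k = 1.000 × 5.331 = 5.331.
Areal scale at 8.2°: h·k = 1.000 × 0.9816 = 0.9816.
Ratio = 5.331/0.9816 ≈ 5.43.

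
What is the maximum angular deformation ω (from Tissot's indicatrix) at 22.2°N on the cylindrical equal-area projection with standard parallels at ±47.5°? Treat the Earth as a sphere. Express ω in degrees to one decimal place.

For cylindrical equal-area with standard parallel φ₀, h = cos φ / cos φ₀ and k = cos φ₀ / cos φ, so h·k = 1.
At 22.2°: h = 1.370, k = 0.7297; principal scales a = 1.370, b = 0.7297.
sin(ω/2) = (a − b)/(a + b) = 0.6408/2.100 = 0.3051, so ω = 2 arcsin(0.3051) ≈ 35.5°.

35.5°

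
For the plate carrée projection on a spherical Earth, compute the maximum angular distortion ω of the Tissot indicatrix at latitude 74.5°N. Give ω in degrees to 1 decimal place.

Plate carrée maps x = Rλ, y = Rφ. The meridian scale is h = 1 and the parallel scale is k = 1/cos φ = sec φ.
At 74.5°: h = 1.000, k = 3.742; principal scales a = 3.742, b = 1.000.
sin(ω/2) = (a − b)/(a + b) = 2.742/4.742 = 0.5782, so ω = 2 arcsin(0.5782) ≈ 70.7°.

70.7°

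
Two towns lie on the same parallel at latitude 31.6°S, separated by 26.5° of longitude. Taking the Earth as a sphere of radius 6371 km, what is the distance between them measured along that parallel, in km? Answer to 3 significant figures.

Arc length along a parallel = R cos φ · Δλ (with Δλ in radians).
= 6371 × cos 31.6° × (26.5° × π/180) = 6371 × 0.8517 × 0.4625 ≈ 2510 km.

2510 km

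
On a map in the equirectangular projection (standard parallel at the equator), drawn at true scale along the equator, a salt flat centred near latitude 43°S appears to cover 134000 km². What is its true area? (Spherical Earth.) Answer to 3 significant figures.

98000 km²

Plate carrée maps x = Rλ, y = Rφ. The meridian scale is h = 1 and the parallel scale is k = 1/cos φ = sec φ.
Areal scale = h·k = 1 × sec φ; at 43°, h = 1.000, k = 1.367, so h·k = 1.367.
True area = apparent / (areal scale) = 134000 / 1.367 ≈ 98000 km².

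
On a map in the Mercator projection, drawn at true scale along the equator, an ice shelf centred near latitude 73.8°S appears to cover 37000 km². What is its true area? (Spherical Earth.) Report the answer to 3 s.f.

2880 km²

Mercator is conformal, so the point scale is isotropic: h = k = sec φ = 1/cos φ.
Areal scale = k² = sec²φ = 1/cos²(73.8°) = 1/0.2790² = 12.85.
True area = apparent / (areal scale) = 37000 / 12.85 ≈ 2880 km².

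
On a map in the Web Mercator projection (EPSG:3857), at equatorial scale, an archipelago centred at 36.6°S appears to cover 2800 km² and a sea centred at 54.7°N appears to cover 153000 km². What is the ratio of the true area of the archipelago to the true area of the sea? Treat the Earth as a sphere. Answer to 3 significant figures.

On Mercator the areal scale is sec²φ, so true area = apparent × cos²φ.
True area of archipelago: 2800 × cos²(36.6°) = 2800 × 0.6445 = 1805 km².
True area of sea: 153000 × cos²(54.7°) = 153000 × 0.3339 = 51090 km².
Ratio = 1805 / 51090 ≈ 0.0353.

0.0353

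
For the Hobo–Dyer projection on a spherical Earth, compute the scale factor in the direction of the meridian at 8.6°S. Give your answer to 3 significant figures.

Hobo–Dyer is a cylindrical equal-area projection with standard parallels at ±37.5°. A cylindrical equal-area projection with standard parallel φ₀ has meridian scale h = cos φ / cos φ₀ and parallel scale k = cos φ₀ / cos φ (so areas are preserved, h·k = 1).
h = cos 8.6° / cos 37.5° = 0.9888/0.7934 = 1.246.

1.25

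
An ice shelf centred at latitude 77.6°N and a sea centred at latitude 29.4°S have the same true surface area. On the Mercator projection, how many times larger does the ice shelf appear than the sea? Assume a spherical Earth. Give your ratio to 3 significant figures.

16.5

Mercator areal scale is sec²φ.
At 77.6°: sec²(77.6°) = 1/0.2147² = 21.69.
At 29.4°: sec²(29.4°) = 1/0.8712² = 1.317.
Ratio = 21.69/1.317 = cos²(29.4°)/cos²(77.6°) ≈ 16.5.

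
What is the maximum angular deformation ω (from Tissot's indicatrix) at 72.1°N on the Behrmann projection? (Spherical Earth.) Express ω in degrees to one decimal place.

The Behrmann projection is cylindrical equal-area with φ₀ = 30°. For cylindrical equal-area with standard parallel φ₀, h = cos φ / cos φ₀ and k = cos φ₀ / cos φ, so h·k = 1.
At 72.1°: h = 0.3549, k = 2.818; principal scales a = 2.818, b = 0.3549.
sin(ω/2) = (a − b)/(a + b) = 2.463/3.173 = 0.7763, so ω = 2 arcsin(0.7763) ≈ 101.8°.

101.8°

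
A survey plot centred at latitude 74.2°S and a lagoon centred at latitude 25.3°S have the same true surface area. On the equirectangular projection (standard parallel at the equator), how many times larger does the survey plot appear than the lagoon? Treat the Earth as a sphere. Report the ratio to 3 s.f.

In the plate carrée (x = Rλ, y = Rφ), meridians are true-scale (h = 1) and parallels are stretched by k = sec φ.
Areal scale at 74.2°: h·k = 1.000 × 3.673 = 3.673.
Areal scale at 25.3°: h·k = 1.000 × 1.106 = 1.106.
Ratio = 3.673/1.106 ≈ 3.32.

3.32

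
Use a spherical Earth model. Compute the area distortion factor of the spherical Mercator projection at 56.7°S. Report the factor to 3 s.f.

3.32

The Mercator projection is conformal; its linear scale factor is the same in every direction and equals sec φ = 1/cos φ.
Areal scale = k² = sec²φ = 1/cos²(56.7°) = 1/0.5490² = 3.318.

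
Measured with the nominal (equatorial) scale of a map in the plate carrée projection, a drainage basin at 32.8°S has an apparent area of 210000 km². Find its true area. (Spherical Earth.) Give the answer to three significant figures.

177000 km²

Plate carrée maps x = Rλ, y = Rφ. The meridian scale is h = 1 and the parallel scale is k = 1/cos φ = sec φ.
Areal scale = h·k = 1 × sec φ; at 32.8°, h = 1.000, k = 1.190, so h·k = 1.190.
True area = apparent / (areal scale) = 210000 / 1.190 ≈ 177000 km².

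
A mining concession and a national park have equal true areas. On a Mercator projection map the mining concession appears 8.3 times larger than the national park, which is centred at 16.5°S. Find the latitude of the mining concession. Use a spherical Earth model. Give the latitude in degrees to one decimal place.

70.6°

For equal true areas on Mercator, apparent areas scale as sec²φ, so the ratio is cos²φ₂ / cos²φ₁.
cos²φ₂ / cos²φ₁ = 8.3  ⇒  cos φ₁ = cos 16.5° / √8.3 = 0.9588/2.881 = 0.3328.
φ₁ = arccos(0.3328) ≈ 70.6°.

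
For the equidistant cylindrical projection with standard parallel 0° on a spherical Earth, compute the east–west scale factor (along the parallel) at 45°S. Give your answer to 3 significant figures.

1.41

In the plate carrée (x = Rλ, y = Rφ), meridians are true-scale (h = 1) and parallels are stretched by k = sec φ.
k = 1/cos 45° = 1/0.7071 = 1.414.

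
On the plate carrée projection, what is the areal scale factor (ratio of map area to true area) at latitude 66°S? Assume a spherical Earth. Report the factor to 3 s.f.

2.46

In the plate carrée (x = Rλ, y = Rφ), meridians are true-scale (h = 1) and parallels are stretched by k = sec φ.
Areal scale = h·k = 1 × sec φ; at 66°, h = 1.000, k = 2.459, so h·k = 2.459.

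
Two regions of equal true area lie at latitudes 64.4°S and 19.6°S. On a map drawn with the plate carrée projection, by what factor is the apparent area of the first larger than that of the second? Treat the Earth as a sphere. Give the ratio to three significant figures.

2.18

In the plate carrée (x = Rλ, y = Rφ), meridians are true-scale (h = 1) and parallels are stretched by k = sec φ.
Areal scale at 64.4°: h·k = 1.000 × 2.314 = 2.314.
Areal scale at 19.6°: h·k = 1.000 × 1.062 = 1.062.
Ratio = 2.314/1.062 ≈ 2.18.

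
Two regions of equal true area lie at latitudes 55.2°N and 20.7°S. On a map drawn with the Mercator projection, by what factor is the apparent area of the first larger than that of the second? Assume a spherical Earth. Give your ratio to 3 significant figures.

2.69

Mercator is conformal with k = sec φ, so areal scale = k² = sec²φ.
At 55.2°: sec²(55.2°) = 1/0.5707² = 3.070.
At 20.7°: sec²(20.7°) = 1/0.9354² = 1.143.
Ratio = 3.070/1.143 = cos²(20.7°)/cos²(55.2°) ≈ 2.69.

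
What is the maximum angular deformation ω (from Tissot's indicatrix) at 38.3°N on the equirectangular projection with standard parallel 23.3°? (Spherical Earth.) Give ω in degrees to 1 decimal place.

9.0°

With standard parallel φ₀ = 23.3°, the equirectangular projection gives x = Rλ cos φ₀, y = Rφ, so h = 1 and k = cos 23.3° / cos φ.
At 38.3°: h = 1.000, k = 1.170; principal scales a = 1.170, b = 1.000.
sin(ω/2) = (a − b)/(a + b) = 0.1703/2.170 = 0.07848, so ω = 2 arcsin(0.07848) ≈ 9.0°.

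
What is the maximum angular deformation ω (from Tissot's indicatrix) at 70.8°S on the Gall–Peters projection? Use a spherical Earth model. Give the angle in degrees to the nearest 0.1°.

80.2°

Gall–Peters is a cylindrical equal-area projection with standard parallels at ±45°. For cylindrical equal-area with standard parallel φ₀, h = cos φ / cos φ₀ and k = cos φ₀ / cos φ, so h·k = 1.
At 70.8°: h = 0.4651, k = 2.150; principal scales a = 2.150, b = 0.4651.
sin(ω/2) = (a − b)/(a + b) = 1.685/2.615 = 0.6443, so ω = 2 arcsin(0.6443) ≈ 80.2°.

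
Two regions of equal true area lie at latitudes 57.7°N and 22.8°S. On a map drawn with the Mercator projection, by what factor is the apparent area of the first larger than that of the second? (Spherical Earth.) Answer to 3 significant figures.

2.98

Mercator areal scale is sec²φ.
At 57.7°: sec²(57.7°) = 1/0.5344² = 3.502.
At 22.8°: sec²(22.8°) = 1/0.9219² = 1.177.
Ratio = 3.502/1.177 = cos²(22.8°)/cos²(57.7°) ≈ 2.98.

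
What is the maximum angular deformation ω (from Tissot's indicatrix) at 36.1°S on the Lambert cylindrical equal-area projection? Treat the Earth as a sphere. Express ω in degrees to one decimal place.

The Lambert cylindrical equal-area projection is the cylindrical equal-area projection with its standard parallel at the equator (φ₀ = 0). For cylindrical equal-area with standard parallel φ₀, h = cos φ / cos φ₀ and k = cos φ₀ / cos φ, so h·k = 1.
At 36.1°: h = 0.8080, k = 1.238; principal scales a = 1.238, b = 0.8080.
sin(ω/2) = (a − b)/(a + b) = 0.4296/2.046 = 0.2100, so ω = 2 arcsin(0.2100) ≈ 24.2°.

24.2°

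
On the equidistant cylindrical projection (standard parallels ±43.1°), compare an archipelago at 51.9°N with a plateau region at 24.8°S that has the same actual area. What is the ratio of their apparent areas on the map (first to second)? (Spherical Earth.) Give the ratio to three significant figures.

1.47

The equidistant cylindrical projection with φ₀ = 43.1° has h = 1 (meridians true) and k = cos φ₀ / cos φ along parallels.
Areal scale at 51.9°: h·k = 1.000 × 1.183 = 1.183.
Areal scale at 24.8°: h·k = 1.000 × 0.8043 = 0.8043.
Ratio = 1.183/0.8043 ≈ 1.47.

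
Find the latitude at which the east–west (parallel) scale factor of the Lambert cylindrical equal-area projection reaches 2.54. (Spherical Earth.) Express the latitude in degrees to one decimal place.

The Lambert cylindrical equal-area projection is the cylindrical equal-area projection with its standard parallel at the equator (φ₀ = 0). For cylindrical equal-area with standard parallel φ₀, h = cos φ / cos φ₀ and k = cos φ₀ / cos φ, so h·k = 1.
k = cos φ₀ / cos φ = 2.54  ⇒  cos φ = cos 0° / 2.54 = 0.3937.
φ = arccos(0.3937) ≈ 66.8°.

66.8°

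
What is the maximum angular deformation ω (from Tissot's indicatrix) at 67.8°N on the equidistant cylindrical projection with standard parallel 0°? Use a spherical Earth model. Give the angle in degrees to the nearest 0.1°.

Plate carrée maps x = Rλ, y = Rφ. The meridian scale is h = 1 and the parallel scale is k = 1/cos φ = sec φ.
At 67.8°: h = 1.000, k = 2.647; principal scales a = 2.647, b = 1.000.
sin(ω/2) = (a − b)/(a + b) = 1.647/3.647 = 0.4515, so ω = 2 arcsin(0.4515) ≈ 53.7°.

53.7°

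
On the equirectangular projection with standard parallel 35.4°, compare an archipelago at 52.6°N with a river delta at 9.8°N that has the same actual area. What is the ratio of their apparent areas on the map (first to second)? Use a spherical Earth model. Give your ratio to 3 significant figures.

With standard parallel φ₀ = 35.4°, the equirectangular projection gives x = Rλ cos φ₀, y = Rφ, so h = 1 and k = cos 35.4° / cos φ.
Areal scale at 52.6°: h·k = 1.000 × 1.342 = 1.342.
Areal scale at 9.8°: h·k = 1.000 × 0.8272 = 0.8272.
Ratio = 1.342/0.8272 ≈ 1.62.

1.62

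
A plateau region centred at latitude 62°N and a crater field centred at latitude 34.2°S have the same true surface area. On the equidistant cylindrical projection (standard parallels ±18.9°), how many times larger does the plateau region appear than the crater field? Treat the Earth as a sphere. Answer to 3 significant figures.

In the equirectangular projection with standard parallel φ₀ = 18.9° (x = Rλ cos φ₀, y = Rφ), meridians are true-scale (h = 1) and the parallel scale is k = cos φ₀ / cos φ.
Areal scale at 62°: h·k = 1.000 × 2.015 = 2.015.
Areal scale at 34.2°: h·k = 1.000 × 1.144 = 1.144.
Ratio = 2.015/1.144 ≈ 1.76.

1.76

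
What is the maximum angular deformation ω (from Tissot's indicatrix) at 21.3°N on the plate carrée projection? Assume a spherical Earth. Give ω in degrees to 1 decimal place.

4.1°

In the plate carrée (x = Rλ, y = Rφ), meridians are true-scale (h = 1) and parallels are stretched by k = sec φ.
At 21.3°: h = 1.000, k = 1.073; principal scales a = 1.073, b = 1.000.
sin(ω/2) = (a − b)/(a + b) = 0.07332/2.073 = 0.03536, so ω = 2 arcsin(0.03536) ≈ 4.1°.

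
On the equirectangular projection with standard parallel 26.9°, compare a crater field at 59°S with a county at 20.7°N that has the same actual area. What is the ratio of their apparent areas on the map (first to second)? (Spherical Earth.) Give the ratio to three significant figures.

In the equirectangular projection with standard parallel φ₀ = 26.9° (x = Rλ cos φ₀, y = Rφ), meridians are true-scale (h = 1) and the parallel scale is k = cos φ₀ / cos φ.
Areal scale at 59°: h·k = 1.000 × 1.732 = 1.732.
Areal scale at 20.7°: h·k = 1.000 × 0.9533 = 0.9533.
Ratio = 1.732/0.9533 ≈ 1.82.

1.82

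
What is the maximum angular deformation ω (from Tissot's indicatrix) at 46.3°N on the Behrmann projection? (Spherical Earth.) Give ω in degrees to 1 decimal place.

25.7°

Behrmann is a cylindrical equal-area projection with standard parallels at ±30°. A cylindrical equal-area projection with standard parallel φ₀ has meridian scale h = cos φ / cos φ₀ and parallel scale k = cos φ₀ / cos φ (so areas are preserved, h·k = 1).
At 46.3°: h = 0.7978, k = 1.254; principal scales a = 1.254, b = 0.7978.
sin(ω/2) = (a − b)/(a + b) = 0.4557/2.051 = 0.2222, so ω = 2 arcsin(0.2222) ≈ 25.7°.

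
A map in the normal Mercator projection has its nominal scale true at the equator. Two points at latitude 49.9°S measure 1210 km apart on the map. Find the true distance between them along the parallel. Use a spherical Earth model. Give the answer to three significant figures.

The Mercator projection is conformal; its linear scale factor is the same in every direction and equals sec φ = 1/cos φ.
Along the parallel at 49.9°, map distances are exaggerated by k = sec 49.9° = 1.552.
True distance = 1210 / 1.552 = 1210 × cos 49.9° ≈ 779 km.

779 km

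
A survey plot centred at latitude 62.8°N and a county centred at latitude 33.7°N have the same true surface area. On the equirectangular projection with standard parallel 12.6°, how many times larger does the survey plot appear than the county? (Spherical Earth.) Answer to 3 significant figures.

1.82

The equidistant cylindrical projection with φ₀ = 12.6° has h = 1 (meridians true) and k = cos φ₀ / cos φ along parallels.
Areal scale at 62.8°: h·k = 1.000 × 2.135 = 2.135.
Areal scale at 33.7°: h·k = 1.000 × 1.173 = 1.173.
Ratio = 2.135/1.173 ≈ 1.82.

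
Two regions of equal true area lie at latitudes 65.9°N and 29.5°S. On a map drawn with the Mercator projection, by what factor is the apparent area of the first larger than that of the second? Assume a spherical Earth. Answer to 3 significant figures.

On Mercator, area is exaggerated by sec²φ = 1/cos²φ.
At 65.9°: sec²(65.9°) = 1/0.4083² = 5.998.
At 29.5°: sec²(29.5°) = 1/0.8704² = 1.320.
Ratio = 5.998/1.320 = cos²(29.5°)/cos²(65.9°) ≈ 4.54.

4.54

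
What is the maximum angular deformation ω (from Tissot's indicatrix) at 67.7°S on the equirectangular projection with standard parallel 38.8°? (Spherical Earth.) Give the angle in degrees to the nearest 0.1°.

The equidistant cylindrical projection with φ₀ = 38.8° has h = 1 (meridians true) and k = cos φ₀ / cos φ along parallels.
At 67.7°: h = 1.000, k = 2.054; principal scales a = 2.054, b = 1.000.
sin(ω/2) = (a − b)/(a + b) = 1.054/3.054 = 0.3451, so ω = 2 arcsin(0.3451) ≈ 40.4°.

40.4°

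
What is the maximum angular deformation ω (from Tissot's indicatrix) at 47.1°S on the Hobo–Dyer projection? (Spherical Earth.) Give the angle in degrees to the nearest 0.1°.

17.5°

The Hobo–Dyer projection is cylindrical equal-area with φ₀ = 37.5°. For cylindrical equal-area with standard parallel φ₀, h = cos φ / cos φ₀ and k = cos φ₀ / cos φ, so h·k = 1.
At 47.1°: h = 0.8580, k = 1.165; principal scales a = 1.165, b = 0.8580.
sin(ω/2) = (a − b)/(a + b) = 0.3074/2.023 = 0.1519, so ω = 2 arcsin(0.1519) ≈ 17.5°.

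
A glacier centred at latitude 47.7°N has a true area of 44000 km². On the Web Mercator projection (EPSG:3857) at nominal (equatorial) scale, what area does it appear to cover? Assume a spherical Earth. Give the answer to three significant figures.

97100 km²

The Mercator projection is conformal; its linear scale factor is the same in every direction and equals sec φ = 1/cos φ.
Areal scale = k² = sec²φ = 1/cos²(47.7°) = 1/0.6730² = 2.208.
Apparent area = 44000 × 2.208 ≈ 97100 km².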